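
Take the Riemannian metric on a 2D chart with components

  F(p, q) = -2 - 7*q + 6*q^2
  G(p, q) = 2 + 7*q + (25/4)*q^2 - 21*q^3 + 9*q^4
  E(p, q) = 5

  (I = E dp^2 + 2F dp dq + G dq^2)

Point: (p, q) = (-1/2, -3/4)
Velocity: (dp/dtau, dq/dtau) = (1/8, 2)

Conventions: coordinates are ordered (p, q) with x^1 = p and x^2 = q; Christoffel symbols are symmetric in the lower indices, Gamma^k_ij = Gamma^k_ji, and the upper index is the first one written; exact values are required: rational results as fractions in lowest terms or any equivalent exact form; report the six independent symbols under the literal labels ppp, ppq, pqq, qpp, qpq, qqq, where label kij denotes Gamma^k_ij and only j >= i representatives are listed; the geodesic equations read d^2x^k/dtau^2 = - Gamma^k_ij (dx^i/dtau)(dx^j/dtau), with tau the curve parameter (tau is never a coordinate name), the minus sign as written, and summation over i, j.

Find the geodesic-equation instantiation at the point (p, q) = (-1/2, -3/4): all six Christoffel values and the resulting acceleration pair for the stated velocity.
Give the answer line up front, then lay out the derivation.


Answer: Gamma_ppp = 0, Gamma_ppq = 0, Gamma_pqq = -4096/4089, Gamma_qpp = 0, Gamma_qpq = 0, Gamma_qqq = -6784/4089; accelerations (d^2p/dtau^2, d^2q/dtau^2) = (16384/4089, 27136/4089)

E = 5, F = 53/8, G = 3065/256 at the point
E_p = 0, E_q = 0, F_p = 0, F_q = -16, G_p = 0, G_q = -53
EG - F^2 = 4089/256;  g^inv = (256/4089) * [[3065/256, -53/8], [-53/8, 5]]
first-kind symbols [ij,l] = (1/2)(d_i g_jl + d_j g_il - d_l g_ij): [pp,p] = E_p/2 = 0, [pp,q] = F_p - E_q/2 = 0, [pq,p] = E_q/2 = 0, [pq,q] = G_p/2 = 0, [qq,p] = F_q - G_p/2 = -16, [qq,q] = G_q/2 = -53/2
Gamma^p_ij = (G*[ij,p] - F*[ij,q])/(EG - F^2), Gamma^q_ij = (E*[ij,q] - F*[ij,p])/(EG - F^2)
Gamma_ppp = 0, Gamma_ppq = 0, Gamma_pqq = -4096/4089, Gamma_qpp = 0, Gamma_qpq = 0, Gamma_qqq = -6784/4089
d^2p/dtau^2 = -(Gamma_ppp*(1/8)^2 + 2*Gamma_ppq*(1/8)*(2) + Gamma_pqq*(2)^2) = 16384/4089
d^2q/dtau^2 = -(Gamma_qpp*(1/8)^2 + 2*Gamma_qpq*(1/8)*(2) + Gamma_qqq*(2)^2) = 27136/4089


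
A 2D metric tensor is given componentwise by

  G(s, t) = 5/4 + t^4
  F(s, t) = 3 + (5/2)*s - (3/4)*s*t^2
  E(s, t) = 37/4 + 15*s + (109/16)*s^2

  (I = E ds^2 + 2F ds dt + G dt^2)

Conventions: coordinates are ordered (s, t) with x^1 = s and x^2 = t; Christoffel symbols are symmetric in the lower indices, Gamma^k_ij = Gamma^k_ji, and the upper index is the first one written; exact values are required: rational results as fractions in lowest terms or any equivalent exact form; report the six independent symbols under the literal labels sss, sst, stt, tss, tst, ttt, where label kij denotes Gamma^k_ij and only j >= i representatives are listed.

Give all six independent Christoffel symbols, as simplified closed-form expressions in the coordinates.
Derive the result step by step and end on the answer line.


E = 37/4 + 15*s + (109/16)*s^2; F = 3 + (5/2)*s - (3/4)*s*t^2; G = 5/4 + t^4
Gamma^k_ij = (1/2) g^{kl} (d_i g_jl + d_j g_il - d_l g_ij), with g^inv = (1/(EG-F^2)) [[G, -F], [-F, E]]
first partials: E_s = 15 + (109/8)*s, E_t = 0, F_s = 5/2 - (3/4)*t^2, F_t = -(3/2)*s*t, G_s = 0, G_t = 4*t^3
D = EG - F^2 = 41/16 + (15/4)*s + (145/64)*s^2 + (9/2)*s*t^2 + (37/4)*t^4 + (15/4)*s^2*t^2 + 15*s*t^4 + (25/4)*s^2*t^4
expanded: Gamma^s_ss = (G E_s - 2F F_s + F E_t)/(2D), Gamma^s_st = (G E_t - F G_s)/(2D), Gamma^s_tt = (2G F_t - G G_s - F G_t)/(2D), Gamma^t_ss = (2E F_s - E E_t - F E_s)/(2D), Gamma^t_st = (E G_s - F E_t)/(2D), Gamma^t_tt = (E G_t - 2F F_t + F G_s)/(2D); substitute and cancel common factors

Answer: Gamma_sss = (400*s*t^4 + 240*s*t^2 + 145*s + 480*t^4 + 144*t^2 + 120)/(400*s^2*t^4 + 240*s^2*t^2 + 145*s^2 + 960*s*t^4 + 288*s*t^2 + 240*s + 592*t^4 + 164), Gamma_sst = 0, Gamma_stt = (-320*s*t^3 - 120*s*t - 384*t^3)/(400*s^2*t^4 + 240*s^2*t^2 + 145*s^2 + 960*s*t^4 + 288*s*t^2 + 240*s + 592*t^4 + 164), Gamma_tss = (-360*s*t^2 - 108*s - 444*t^2 + 40)/(400*s^2*t^4 + 240*s^2*t^2 + 145*s^2 + 960*s*t^4 + 288*s*t^2 + 240*s + 592*t^4 + 164), Gamma_tst = 0, Gamma_ttt = (800*s^2*t^3 + 240*s^2*t + 1920*s*t^3 + 288*s*t + 1184*t^3)/(400*s^2*t^4 + 240*s^2*t^2 + 145*s^2 + 960*s*t^4 + 288*s*t^2 + 240*s + 592*t^4 + 164)


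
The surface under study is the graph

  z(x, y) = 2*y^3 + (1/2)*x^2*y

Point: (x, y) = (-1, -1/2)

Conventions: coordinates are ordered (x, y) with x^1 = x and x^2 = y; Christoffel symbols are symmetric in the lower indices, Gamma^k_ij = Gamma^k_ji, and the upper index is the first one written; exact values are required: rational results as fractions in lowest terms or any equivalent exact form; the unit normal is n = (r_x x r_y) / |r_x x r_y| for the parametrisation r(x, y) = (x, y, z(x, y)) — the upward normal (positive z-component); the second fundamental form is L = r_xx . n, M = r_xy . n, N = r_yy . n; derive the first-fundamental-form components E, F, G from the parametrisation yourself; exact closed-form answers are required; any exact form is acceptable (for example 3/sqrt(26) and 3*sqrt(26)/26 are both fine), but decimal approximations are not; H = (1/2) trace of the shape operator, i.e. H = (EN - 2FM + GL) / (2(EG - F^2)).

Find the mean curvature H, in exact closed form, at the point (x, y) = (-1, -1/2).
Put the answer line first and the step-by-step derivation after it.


Answer: H = -32*sqrt(21)/441

z_x = 1/2, z_y = 2, z_xx = -1/2, z_xy = -1, z_yy = -6
E = 5/4, F = 1, G = 5; answer radicand W^2 = 21/4
unnormalised second-form numerators: l = -1/2, m = -1, n = -6; L = l/sqrt(21/4), and similarly M = m/sqrt(W^2), N = n/sqrt(W^2)
H = (E*n - 2*F*m + G*l) / (2*(EG - F^2)*sqrt(W^2)); E*n - 2*F*m + G*l = -8, EG - F^2 = 21/4, so H = (-16/21)/sqrt(21/4)


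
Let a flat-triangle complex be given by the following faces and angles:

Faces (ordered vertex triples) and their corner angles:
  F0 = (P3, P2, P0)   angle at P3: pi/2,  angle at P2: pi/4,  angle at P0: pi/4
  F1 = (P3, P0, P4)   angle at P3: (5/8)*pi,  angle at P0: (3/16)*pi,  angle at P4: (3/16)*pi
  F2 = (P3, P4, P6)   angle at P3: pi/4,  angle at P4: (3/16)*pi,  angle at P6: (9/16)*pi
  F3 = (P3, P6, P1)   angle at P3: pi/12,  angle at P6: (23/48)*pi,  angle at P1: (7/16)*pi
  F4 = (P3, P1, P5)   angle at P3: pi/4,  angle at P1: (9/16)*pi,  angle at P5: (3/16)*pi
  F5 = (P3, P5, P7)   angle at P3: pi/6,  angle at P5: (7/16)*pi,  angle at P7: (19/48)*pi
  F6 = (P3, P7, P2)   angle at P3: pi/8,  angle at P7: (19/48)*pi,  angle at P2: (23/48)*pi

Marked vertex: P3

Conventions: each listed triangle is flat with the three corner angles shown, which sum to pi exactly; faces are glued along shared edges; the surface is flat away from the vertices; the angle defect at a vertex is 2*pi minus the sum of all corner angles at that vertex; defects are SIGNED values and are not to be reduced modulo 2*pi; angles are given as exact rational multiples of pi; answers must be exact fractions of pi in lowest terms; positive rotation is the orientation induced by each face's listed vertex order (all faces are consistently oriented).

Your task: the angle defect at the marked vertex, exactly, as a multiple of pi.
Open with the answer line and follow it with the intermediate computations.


Answer: defect(P3) = 0

Sum of corner angles at P3: 2*pi
defect = 2*pi - 2*pi


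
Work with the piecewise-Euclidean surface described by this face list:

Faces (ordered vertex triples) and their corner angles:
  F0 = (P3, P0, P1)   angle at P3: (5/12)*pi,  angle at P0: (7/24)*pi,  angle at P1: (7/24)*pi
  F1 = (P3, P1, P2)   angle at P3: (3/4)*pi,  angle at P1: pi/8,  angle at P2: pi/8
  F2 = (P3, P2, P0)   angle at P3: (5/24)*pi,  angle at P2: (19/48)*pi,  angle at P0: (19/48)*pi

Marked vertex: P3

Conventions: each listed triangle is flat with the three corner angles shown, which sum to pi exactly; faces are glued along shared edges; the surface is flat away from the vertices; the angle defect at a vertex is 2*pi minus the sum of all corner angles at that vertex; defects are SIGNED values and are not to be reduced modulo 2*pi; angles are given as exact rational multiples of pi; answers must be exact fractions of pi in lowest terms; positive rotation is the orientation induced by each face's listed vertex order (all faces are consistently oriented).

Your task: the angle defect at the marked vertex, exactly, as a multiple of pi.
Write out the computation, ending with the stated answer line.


Sum of corner angles at P3: (11/8)*pi
defect = 2*pi - (11/8)*pi

Answer: defect(P3) = (5/8)*pi


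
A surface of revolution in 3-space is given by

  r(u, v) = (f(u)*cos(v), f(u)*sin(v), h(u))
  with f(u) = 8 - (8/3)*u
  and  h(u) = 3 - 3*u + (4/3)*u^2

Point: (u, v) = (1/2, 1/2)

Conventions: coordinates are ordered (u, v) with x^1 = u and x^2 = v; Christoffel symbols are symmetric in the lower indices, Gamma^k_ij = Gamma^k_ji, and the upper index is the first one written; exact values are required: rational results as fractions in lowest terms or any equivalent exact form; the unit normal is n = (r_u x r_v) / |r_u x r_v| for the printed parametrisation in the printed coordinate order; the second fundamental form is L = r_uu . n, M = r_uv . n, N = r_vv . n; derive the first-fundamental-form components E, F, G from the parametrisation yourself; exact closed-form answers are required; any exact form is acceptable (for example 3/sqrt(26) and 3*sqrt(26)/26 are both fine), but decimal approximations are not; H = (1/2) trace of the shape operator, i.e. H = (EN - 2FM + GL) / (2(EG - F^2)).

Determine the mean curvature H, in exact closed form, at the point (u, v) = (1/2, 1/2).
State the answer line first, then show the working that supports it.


Answer: H = -1035*sqrt(89)/63368

f = 20/3, f' = -8/3, f'' = 0, h' = -5/3, h'' = 8/3
E = 89/9, F = 0, G = 400/9; answer radicand W^2 = 89/9
unnormalised second-form numerators: l = -64/9, m = 0, n = -100/9; L = l/sqrt(89/9), and similarly M = m/sqrt(W^2), N = n/sqrt(W^2)
H = (E*n - 2*F*m + G*l) / (2*(EG - F^2)*sqrt(W^2)); E*n - 2*F*m + G*l = -11500/27, EG - F^2 = 35600/81, so H = (-345/712)/sqrt(89/9)


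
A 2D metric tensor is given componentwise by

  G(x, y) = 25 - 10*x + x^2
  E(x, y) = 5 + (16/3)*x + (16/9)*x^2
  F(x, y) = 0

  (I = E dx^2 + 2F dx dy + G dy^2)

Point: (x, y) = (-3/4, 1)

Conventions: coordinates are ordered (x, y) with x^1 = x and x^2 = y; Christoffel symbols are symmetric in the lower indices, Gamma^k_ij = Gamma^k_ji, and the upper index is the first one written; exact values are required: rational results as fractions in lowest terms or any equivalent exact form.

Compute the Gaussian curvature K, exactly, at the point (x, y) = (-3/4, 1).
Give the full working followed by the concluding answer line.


E = 2, F = 0, G = 529/16, EG - F^2 = 529/8 at the point
E_x = 8/3, E_y = 0, F_x = 0, F_y = 0, G_x = -23/2, G_y = 0
E_yy = 0, F_xy = 0, G_xx = 2
Compute both Brioschi determinants and normalise by (EG - F^2)^2.
M1 = [[-E_yy/2 + F_xy - G_xx/2, E_x/2, F_x - E_y/2], [F_y - G_x/2, E, F], [G_y/2, F, G]] = [[-1, 4/3, 0], [23/4, 2, 0], [0, 0, 529/16]]; det M1 = -15341/48
M2 = [[0, E_y/2, G_x/2], [E_y/2, E, F], [G_x/2, F, G]] = [[0, 0, -23/4], [0, 2, 0], [-23/4, 0, 529/16]]; det M2 = -529/8
det M1 - det M2 = -12167/48; K = -12167/48 / (529/8)^2 = -4/69

Answer: K = -4/69


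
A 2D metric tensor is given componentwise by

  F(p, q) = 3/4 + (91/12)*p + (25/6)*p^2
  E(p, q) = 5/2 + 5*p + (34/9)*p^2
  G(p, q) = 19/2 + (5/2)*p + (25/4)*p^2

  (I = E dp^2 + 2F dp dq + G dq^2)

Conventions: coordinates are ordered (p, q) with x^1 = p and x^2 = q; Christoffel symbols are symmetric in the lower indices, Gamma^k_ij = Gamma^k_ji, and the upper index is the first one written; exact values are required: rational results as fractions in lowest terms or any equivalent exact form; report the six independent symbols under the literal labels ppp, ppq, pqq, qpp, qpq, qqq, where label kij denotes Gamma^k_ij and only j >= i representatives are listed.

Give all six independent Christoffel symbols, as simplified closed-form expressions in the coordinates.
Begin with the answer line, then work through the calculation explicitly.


Answer: Gamma_ppp = (-1600*p^3 - 10040*p^2 - 3113*p + 2601)/(900*p^4 - 3240*p^3 + 37*p^2 + 6102*p + 3339), Gamma_ppq = (-3750*p^3 - 7575*p^2 - 2040*p - 135)/(900*p^4 - 3240*p^3 + 37*p^2 + 6102*p + 3339), Gamma_pqq = (-5625*p^3 - 3375*p^2 - 9000*p - 1710)/(900*p^4 - 3240*p^3 + 37*p^2 + 6102*p + 3339), Gamma_qpp = (6800*p^3 + 13500*p^2 + 15966*p + 7380)/(2700*p^4 - 9720*p^3 + 111*p^2 + 18306*p + 10017), Gamma_qpq = (3400*p^3 + 5180*p^2 + 3150*p + 450)/(900*p^4 - 3240*p^3 + 37*p^2 + 6102*p + 3339), Gamma_qqq = (3750*p^3 + 7575*p^2 + 2040*p + 135)/(900*p^4 - 3240*p^3 + 37*p^2 + 6102*p + 3339)

E = 5/2 + 5*p + (34/9)*p^2; F = 3/4 + (91/12)*p + (25/6)*p^2; G = 19/2 + (5/2)*p + (25/4)*p^2
Gamma^k_ij = (1/2) g^{kl} (d_i g_jl + d_j g_il - d_l g_ij), with g^inv = (1/(EG-F^2)) [[G, -F], [-F, E]]
first partials: E_p = 5 + (68/9)*p, E_q = 0, F_p = 91/12 + (25/3)*p, F_q = 0, G_p = 5/2 + (25/2)*p, G_q = 0
D = EG - F^2 = 371/16 + (339/8)*p + (37/144)*p^2 - (45/2)*p^3 + (25/4)*p^4
expanded: Gamma^p_pp = (G E_p - 2F F_p + F E_q)/(2D), Gamma^p_pq = (G E_q - F G_p)/(2D), Gamma^p_qq = (2G F_q - G G_p - F G_q)/(2D), Gamma^q_pp = (2E F_p - E E_q - F E_p)/(2D), Gamma^q_pq = (E G_p - F E_q)/(2D), Gamma^q_qq = (E G_q - 2F F_q + F G_p)/(2D); substitute and cancel common factors


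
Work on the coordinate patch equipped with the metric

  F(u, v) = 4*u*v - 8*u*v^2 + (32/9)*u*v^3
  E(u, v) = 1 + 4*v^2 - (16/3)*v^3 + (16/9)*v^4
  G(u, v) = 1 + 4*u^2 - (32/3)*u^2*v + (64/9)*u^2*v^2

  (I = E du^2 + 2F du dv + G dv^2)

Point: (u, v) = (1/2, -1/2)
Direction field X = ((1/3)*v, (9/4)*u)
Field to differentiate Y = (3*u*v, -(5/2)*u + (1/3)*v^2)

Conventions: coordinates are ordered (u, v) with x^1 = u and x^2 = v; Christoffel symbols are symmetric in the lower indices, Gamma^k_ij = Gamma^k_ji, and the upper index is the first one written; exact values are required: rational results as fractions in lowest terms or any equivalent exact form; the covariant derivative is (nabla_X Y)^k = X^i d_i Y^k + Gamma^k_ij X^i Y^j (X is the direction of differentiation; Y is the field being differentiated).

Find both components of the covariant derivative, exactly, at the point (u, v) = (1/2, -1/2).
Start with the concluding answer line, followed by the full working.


Answer: (nabla_X Y)^u = 7333/3600, (nabla_X Y)^v = -119/1440

E = 25/9, F = -20/9, G = 34/9 at the point
E_u = 0, E_v = -80/9, F_u = -40/9, F_v = 22/3, G_u = 100/9, G_v = -40/9
EG - F^2 = 50/9;  g^inv = (9/50) * [[34/9, 20/9], [20/9, 25/9]]
first-kind symbols [ij,l] = (1/2)(d_i g_jl + d_j g_il - d_l g_ij): [uu,u] = E_u/2 = 0, [uu,v] = F_u - E_v/2 = 0, [uv,u] = E_v/2 = -40/9, [uv,v] = G_u/2 = 50/9, [vv,u] = F_v - G_u/2 = 16/9, [vv,v] = G_v/2 = -20/9
Gamma^u_ij = (G*[ij,u] - F*[ij,v])/(EG - F^2), Gamma^v_ij = (E*[ij,v] - F*[ij,u])/(EG - F^2)
Gamma_uuu = 0, Gamma_uuv = -4/5, Gamma_uvv = 8/25, Gamma_vuu = 0, Gamma_vuv = 1, Gamma_vvv = -2/5
X = (-1/6, 9/8), Y = (-3/4, -7/6) at the point


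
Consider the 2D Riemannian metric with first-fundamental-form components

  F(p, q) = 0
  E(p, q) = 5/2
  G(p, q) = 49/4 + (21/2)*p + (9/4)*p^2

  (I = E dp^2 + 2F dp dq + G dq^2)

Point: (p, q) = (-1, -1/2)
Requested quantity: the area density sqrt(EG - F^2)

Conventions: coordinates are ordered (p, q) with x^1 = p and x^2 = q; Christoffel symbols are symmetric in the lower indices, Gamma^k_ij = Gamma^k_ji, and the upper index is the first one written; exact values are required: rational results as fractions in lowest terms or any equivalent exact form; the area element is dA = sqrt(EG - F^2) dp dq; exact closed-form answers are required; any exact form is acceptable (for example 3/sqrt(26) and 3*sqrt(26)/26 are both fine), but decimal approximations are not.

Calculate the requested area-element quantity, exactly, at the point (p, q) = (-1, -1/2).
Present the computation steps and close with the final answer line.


E = 5/2, F = 0, G = 4; EG - F^2 = 10

Answer: sqrt(EG - F^2) = sqrt(10)


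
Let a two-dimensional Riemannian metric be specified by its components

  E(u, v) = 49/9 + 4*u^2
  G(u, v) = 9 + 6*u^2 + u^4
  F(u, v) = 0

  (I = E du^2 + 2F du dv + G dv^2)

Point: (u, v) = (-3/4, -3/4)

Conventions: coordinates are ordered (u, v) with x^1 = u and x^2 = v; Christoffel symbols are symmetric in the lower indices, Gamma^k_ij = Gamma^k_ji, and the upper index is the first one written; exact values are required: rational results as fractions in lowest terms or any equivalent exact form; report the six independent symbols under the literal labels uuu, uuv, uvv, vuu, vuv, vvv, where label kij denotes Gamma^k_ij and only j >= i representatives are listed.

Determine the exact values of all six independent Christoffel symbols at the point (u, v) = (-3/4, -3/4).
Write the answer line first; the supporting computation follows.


Answer: Gamma_uuu = -108/277, Gamma_uuv = 0, Gamma_uvv = 1539/2216, Gamma_vuu = 0, Gamma_vuv = -8/19, Gamma_vvv = 0

E = 277/36, F = 0, G = 3249/256 at the point
E_u = -6, E_v = 0, F_u = 0, F_v = 0, G_u = -171/16, G_v = 0
EG - F^2 = 99997/1024;  g^inv = (1024/99997) * [[3249/256, 0], [0, 277/36]]
first-kind symbols [ij,l] = (1/2)(d_i g_jl + d_j g_il - d_l g_ij): [uu,u] = E_u/2 = -3, [uu,v] = F_u - E_v/2 = 0, [uv,u] = E_v/2 = 0, [uv,v] = G_u/2 = -171/32, [vv,u] = F_v - G_u/2 = 171/32, [vv,v] = G_v/2 = 0
Gamma^u_ij = (G*[ij,u] - F*[ij,v])/(EG - F^2), Gamma^v_ij = (E*[ij,v] - F*[ij,u])/(EG - F^2)


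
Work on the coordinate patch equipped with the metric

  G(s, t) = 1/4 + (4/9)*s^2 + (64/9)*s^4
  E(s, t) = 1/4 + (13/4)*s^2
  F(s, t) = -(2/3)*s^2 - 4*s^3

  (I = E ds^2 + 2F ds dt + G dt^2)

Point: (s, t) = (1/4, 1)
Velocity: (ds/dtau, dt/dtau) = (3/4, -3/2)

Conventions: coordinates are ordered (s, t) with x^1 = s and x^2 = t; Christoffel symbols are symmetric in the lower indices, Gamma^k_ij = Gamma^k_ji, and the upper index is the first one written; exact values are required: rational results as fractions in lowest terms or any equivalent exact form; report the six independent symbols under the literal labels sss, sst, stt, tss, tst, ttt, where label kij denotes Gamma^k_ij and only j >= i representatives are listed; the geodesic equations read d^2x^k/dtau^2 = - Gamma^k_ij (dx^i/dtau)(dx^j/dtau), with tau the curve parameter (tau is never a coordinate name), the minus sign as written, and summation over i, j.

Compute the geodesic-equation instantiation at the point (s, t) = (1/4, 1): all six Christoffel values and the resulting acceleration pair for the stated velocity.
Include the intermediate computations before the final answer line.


E = 29/64, F = -5/48, G = 11/36 at the point
E_s = 13/8, E_t = 0, F_s = -13/12, F_t = 0, G_s = 2/3, G_t = 0
EG - F^2 = 49/384;  g^inv = (384/49) * [[11/36, 5/48], [5/48, 29/64]]
first-kind symbols [ij,l] = (1/2)(d_i g_jl + d_j g_il - d_l g_ij): [ss,s] = E_s/2 = 13/16, [ss,t] = F_s - E_t/2 = -13/12, [st,s] = E_t/2 = 0, [st,t] = G_s/2 = 1/3, [tt,s] = F_t - G_s/2 = -1/3, [tt,t] = G_t/2 = 0
Gamma^s_ij = (G*[ij,s] - F*[ij,t])/(EG - F^2), Gamma^t_ij = (E*[ij,t] - F*[ij,s])/(EG - F^2)
Gamma_sss = 52/49, Gamma_sst = 40/147, Gamma_stt = -352/441, Gamma_tss = -156/49, Gamma_tst = 58/49, Gamma_ttt = -40/147
d^2s/dtau^2 = -(Gamma_sss*(3/4)^2 + 2*Gamma_sst*(3/4)*(-3/2) + Gamma_stt*(-3/2)^2) = 355/196
d^2t/dtau^2 = -(Gamma_tss*(3/4)^2 + 2*Gamma_tst*(3/4)*(-3/2) + Gamma_ttt*(-3/2)^2) = 993/196

Answer: Gamma_sss = 52/49, Gamma_sst = 40/147, Gamma_stt = -352/441, Gamma_tss = -156/49, Gamma_tst = 58/49, Gamma_ttt = -40/147; accelerations (d^2s/dtau^2, d^2t/dtau^2) = (355/196, 993/196)


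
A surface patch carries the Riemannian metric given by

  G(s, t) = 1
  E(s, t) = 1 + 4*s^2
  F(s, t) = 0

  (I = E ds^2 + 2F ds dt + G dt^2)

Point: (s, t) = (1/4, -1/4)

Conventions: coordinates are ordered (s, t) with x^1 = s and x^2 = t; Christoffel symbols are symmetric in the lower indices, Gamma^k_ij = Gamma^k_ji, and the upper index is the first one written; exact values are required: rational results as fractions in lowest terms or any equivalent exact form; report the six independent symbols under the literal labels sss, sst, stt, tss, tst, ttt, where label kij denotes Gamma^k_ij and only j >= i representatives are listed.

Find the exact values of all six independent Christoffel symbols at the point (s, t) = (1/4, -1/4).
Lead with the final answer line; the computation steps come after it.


Answer: Gamma_sss = 4/5, Gamma_sst = 0, Gamma_stt = 0, Gamma_tss = 0, Gamma_tst = 0, Gamma_ttt = 0

E = 5/4, F = 0, G = 1 at the point
E_s = 2, E_t = 0, F_s = 0, F_t = 0, G_s = 0, G_t = 0
EG - F^2 = 5/4;  g^inv = (4/5) * [[1, 0], [0, 5/4]]
first-kind symbols [ij,l] = (1/2)(d_i g_jl + d_j g_il - d_l g_ij): [ss,s] = E_s/2 = 1, [ss,t] = F_s - E_t/2 = 0, [st,s] = E_t/2 = 0, [st,t] = G_s/2 = 0, [tt,s] = F_t - G_s/2 = 0, [tt,t] = G_t/2 = 0
Gamma^s_ij = (G*[ij,s] - F*[ij,t])/(EG - F^2), Gamma^t_ij = (E*[ij,t] - F*[ij,s])/(EG - F^2)


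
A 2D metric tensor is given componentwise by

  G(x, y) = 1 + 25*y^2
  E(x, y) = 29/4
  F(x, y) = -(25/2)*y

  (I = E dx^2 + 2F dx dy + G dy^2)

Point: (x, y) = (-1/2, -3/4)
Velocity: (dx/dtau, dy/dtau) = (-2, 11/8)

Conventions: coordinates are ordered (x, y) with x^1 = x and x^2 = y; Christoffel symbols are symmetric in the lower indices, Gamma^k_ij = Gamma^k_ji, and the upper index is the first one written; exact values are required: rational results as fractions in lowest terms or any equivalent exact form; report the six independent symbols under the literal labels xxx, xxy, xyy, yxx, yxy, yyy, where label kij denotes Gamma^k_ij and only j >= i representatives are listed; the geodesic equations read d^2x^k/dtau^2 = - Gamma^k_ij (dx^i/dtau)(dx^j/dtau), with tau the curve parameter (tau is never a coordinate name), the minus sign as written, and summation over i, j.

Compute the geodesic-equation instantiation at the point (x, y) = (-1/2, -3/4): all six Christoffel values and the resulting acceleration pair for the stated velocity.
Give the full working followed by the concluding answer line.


E = 29/4, F = 75/8, G = 241/16 at the point
E_x = 0, E_y = 0, F_x = 0, F_y = -25/2, G_x = 0, G_y = -75/2
EG - F^2 = 341/16;  g^inv = (16/341) * [[241/16, -75/8], [-75/8, 29/4]]
first-kind symbols [ij,l] = (1/2)(d_i g_jl + d_j g_il - d_l g_ij): [xx,x] = E_x/2 = 0, [xx,y] = F_x - E_y/2 = 0, [xy,x] = E_y/2 = 0, [xy,y] = G_x/2 = 0, [yy,x] = F_y - G_x/2 = -25/2, [yy,y] = G_y/2 = -75/4
Gamma^x_ij = (G*[ij,x] - F*[ij,y])/(EG - F^2), Gamma^y_ij = (E*[ij,y] - F*[ij,x])/(EG - F^2)
Gamma_xxx = 0, Gamma_xxy = 0, Gamma_xyy = -200/341, Gamma_yxx = 0, Gamma_yxy = 0, Gamma_yyy = -300/341
d^2x/dtau^2 = -(Gamma_xxx*(-2)^2 + 2*Gamma_xxy*(-2)*(11/8) + Gamma_xyy*(11/8)^2) = 275/248
d^2y/dtau^2 = -(Gamma_yxx*(-2)^2 + 2*Gamma_yxy*(-2)*(11/8) + Gamma_yyy*(11/8)^2) = 825/496

Answer: Gamma_xxx = 0, Gamma_xxy = 0, Gamma_xyy = -200/341, Gamma_yxx = 0, Gamma_yxy = 0, Gamma_yyy = -300/341; accelerations (d^2x/dtau^2, d^2y/dtau^2) = (275/248, 825/496)


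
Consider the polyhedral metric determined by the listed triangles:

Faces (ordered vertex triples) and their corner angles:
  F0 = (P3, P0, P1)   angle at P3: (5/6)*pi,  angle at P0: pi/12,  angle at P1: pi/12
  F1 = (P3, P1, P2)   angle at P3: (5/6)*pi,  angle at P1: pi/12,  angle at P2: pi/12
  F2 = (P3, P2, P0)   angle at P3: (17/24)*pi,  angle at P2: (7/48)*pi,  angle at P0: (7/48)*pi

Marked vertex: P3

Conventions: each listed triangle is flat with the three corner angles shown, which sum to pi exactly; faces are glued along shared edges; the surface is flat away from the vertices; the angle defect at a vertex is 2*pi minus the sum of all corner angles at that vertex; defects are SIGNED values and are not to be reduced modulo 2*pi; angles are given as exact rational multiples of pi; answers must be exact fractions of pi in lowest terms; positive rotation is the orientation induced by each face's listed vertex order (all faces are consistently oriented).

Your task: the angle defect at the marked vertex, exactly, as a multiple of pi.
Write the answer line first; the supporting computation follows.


Answer: defect(P3) = (-3/8)*pi

Sum of corner angles at P3: (19/8)*pi
defect = 2*pi - (19/8)*pi


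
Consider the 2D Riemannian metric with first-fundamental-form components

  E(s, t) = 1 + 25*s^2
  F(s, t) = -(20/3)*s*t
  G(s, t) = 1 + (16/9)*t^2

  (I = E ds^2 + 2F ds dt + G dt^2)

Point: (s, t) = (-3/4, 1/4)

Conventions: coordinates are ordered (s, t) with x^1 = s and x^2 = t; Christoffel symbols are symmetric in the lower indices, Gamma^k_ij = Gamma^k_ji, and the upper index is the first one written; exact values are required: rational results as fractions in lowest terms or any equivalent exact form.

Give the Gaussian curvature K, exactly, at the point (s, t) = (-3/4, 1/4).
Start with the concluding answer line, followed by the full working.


Answer: K = -27648/954845

E = 241/16, F = 5/4, G = 10/9, EG - F^2 = 2185/144 at the point
E_s = -75/2, E_t = 0, F_s = -5/3, F_t = 5, G_s = 0, G_t = 8/9
E_tt = 0, F_st = -20/3, G_ss = 0
The intrinsic route: Brioschi's K = (det M1 - det M2)/(EG - F^2)^2.
M1 = [[-E_tt/2 + F_st - G_ss/2, E_s/2, F_s - E_t/2], [F_t - G_s/2, E, F], [G_t/2, F, G]] = [[-20/3, -75/4, -5/3], [5, 241/16, 5/4], [4/9, 5/4, 10/9]]; det M1 = -20/3
M2 = [[0, E_t/2, G_s/2], [E_t/2, E, F], [G_s/2, F, G]] = [[0, 0, 0], [0, 241/16, 5/4], [0, 5/4, 10/9]]; det M2 = 0
det M1 - det M2 = -20/3; K = -20/3 / (2185/144)^2 = -27648/954845


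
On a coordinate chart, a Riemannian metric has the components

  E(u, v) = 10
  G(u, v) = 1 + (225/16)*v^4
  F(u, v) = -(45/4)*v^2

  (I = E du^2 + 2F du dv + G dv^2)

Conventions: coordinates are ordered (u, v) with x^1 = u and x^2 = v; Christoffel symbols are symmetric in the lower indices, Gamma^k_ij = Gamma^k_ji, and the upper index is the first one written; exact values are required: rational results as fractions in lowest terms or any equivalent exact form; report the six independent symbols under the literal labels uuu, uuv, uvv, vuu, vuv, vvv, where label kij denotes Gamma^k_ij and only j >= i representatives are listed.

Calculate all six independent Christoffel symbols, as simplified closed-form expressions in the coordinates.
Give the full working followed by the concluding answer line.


E = 10; F = -(45/4)*v^2; G = 1 + (225/16)*v^4
Gamma^k_ij = (1/2) g^{kl} (d_i g_jl + d_j g_il - d_l g_ij), with g^inv = (1/(EG-F^2)) [[G, -F], [-F, E]]
first partials: E_u = 0, E_v = 0, F_u = 0, F_v = -(45/2)*v, G_u = 0, G_v = (225/4)*v^3
D = EG - F^2 = 10 + (225/16)*v^4
expanded: Gamma^u_uu = (G E_u - 2F F_u + F E_v)/(2D), Gamma^u_uv = (G E_v - F G_u)/(2D), Gamma^u_vv = (2G F_v - G G_u - F G_v)/(2D), Gamma^v_uu = (2E F_u - E E_v - F E_u)/(2D), Gamma^v_uv = (E G_u - F E_v)/(2D), Gamma^v_vv = (E G_v - 2F F_v + F G_u)/(2D); substitute and cancel common factors

Answer: Gamma_uuu = 0, Gamma_uuv = 0, Gamma_uvv = -72*v/(45*v^4 + 32), Gamma_vuu = 0, Gamma_vuv = 0, Gamma_vvv = 90*v^3/(45*v^4 + 32)


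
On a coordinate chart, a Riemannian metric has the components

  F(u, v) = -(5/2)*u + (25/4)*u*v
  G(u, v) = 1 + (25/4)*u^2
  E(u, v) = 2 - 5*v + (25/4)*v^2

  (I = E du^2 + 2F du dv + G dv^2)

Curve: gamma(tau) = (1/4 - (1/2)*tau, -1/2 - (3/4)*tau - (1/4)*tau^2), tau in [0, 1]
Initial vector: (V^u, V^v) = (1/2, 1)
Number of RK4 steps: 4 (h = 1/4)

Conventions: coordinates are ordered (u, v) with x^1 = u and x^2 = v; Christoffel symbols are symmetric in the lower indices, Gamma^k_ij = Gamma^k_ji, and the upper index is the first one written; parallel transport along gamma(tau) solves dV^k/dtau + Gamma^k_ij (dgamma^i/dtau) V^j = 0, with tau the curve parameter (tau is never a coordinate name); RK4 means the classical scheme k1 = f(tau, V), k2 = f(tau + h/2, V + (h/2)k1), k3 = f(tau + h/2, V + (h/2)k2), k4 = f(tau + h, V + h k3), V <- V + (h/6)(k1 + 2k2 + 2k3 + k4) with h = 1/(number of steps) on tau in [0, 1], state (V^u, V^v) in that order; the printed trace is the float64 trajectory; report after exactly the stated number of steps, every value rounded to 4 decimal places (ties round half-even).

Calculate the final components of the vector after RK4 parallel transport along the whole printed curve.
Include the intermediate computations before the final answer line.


gamma'(tau) = (-1/2, -3/4 - (1/2)*tau); f(tau, V)^k = -Gamma^k_ij(gamma(tau)) gamma'^i(tau) V^j; h = 1/4; intermediate values shown to 6 dp
curve data and Christoffel symbols at the stage parameters:
  tau = 0.000000: gamma = (0.250000, -0.500000), gamma' = (-0.500000, -0.750000); Gamma_uuu = 0.000000, Gamma_uuv = -0.871671, Gamma_uvv = 0.000000, Gamma_vuu = 0.000000, Gamma_vuv = 0.242131, Gamma_vvv = 0.000000
  tau = 0.125000: gamma = (0.187500, -0.597656), gamma' = (-0.500000, -0.812500); Gamma_uuu = 0.000000, Gamma_uuv = -0.838033, Gamma_uvv = 0.000000, Gamma_vuu = 0.000000, Gamma_vuv = 0.157500, Gamma_vvv = 0.000000
  tau = 0.250000: gamma = (0.125000, -0.703125), gamma' = (-0.500000, -0.875000); Gamma_uuu = 0.000000, Gamma_uuv = -0.792185, Gamma_uvv = 0.000000, Gamma_vuu = 0.000000, Gamma_vuv = 0.089766, Gamma_vvv = 0.000000
  tau = 0.375000: gamma = (0.062500, -0.816406), gamma' = (-0.500000, -0.937500); Gamma_uuu = 0.000000, Gamma_uuv = -0.740109, Gamma_uvv = 0.000000, Gamma_vuu = 0.000000, Gamma_vuv = 0.038027, Gamma_vvv = 0.000000
  tau = 0.500000: gamma = (0.000000, -0.937500), gamma' = (-0.500000, -1.000000); Gamma_uuu = 0.000000, Gamma_uuv = -0.686282, Gamma_uvv = 0.000000, Gamma_vuu = 0.000000, Gamma_vuv = 0.000000, Gamma_vvv = 0.000000
  tau = 0.625000: gamma = (-0.062500, -1.066406), gamma' = (-0.500000, -1.062500); Gamma_uuu = 0.000000, Gamma_uuv = -0.633641, Gamma_uvv = 0.000000, Gamma_vuu = 0.000000, Gamma_vuv = -0.027007, Gamma_vvv = 0.000000
  tau = 0.750000: gamma = (-0.125000, -1.203125), gamma' = (-0.500000, -1.125000); Gamma_uuu = 0.000000, Gamma_uuv = -0.583881, Gamma_uvv = 0.000000, Gamma_vuu = 0.000000, Gamma_vuv = -0.045527, Gamma_vvv = 0.000000
  tau = 0.875000: gamma = (-0.187500, -1.347656), gamma' = (-0.500000, -1.187500); Gamma_uuu = 0.000000, Gamma_uuv = -0.537830, Gamma_uvv = 0.000000, Gamma_vuu = 0.000000, Gamma_vuv = -0.057702, Gamma_vvv = 0.000000
  tau = 1.000000: gamma = (-0.250000, -1.500000), gamma' = (-0.500000, -1.250000); Gamma_uuu = 0.000000, Gamma_uuv = -0.495760, Gamma_uvv = 0.000000, Gamma_vuu = 0.000000, Gamma_vuv = -0.065232, Gamma_vvv = 0.000000
step 0: V^u = 0.5000, V^v = 1.0000
step 1: k1 = (-0.762712, 0.211864), k2 = (-0.705647, 0.132620), k3 = (-0.706354, 0.132752), k4 = (-0.633414, 0.071775); V <- V + (h/6)(k1 + 2k2 + 2k3 + k4): V^u = 0.3242, V^v = 1.0339
step 2: k1 = (-0.634229, 0.071867), k2 = (-0.555848, 0.028560), k3 = (-0.560643, 0.028806), k4 = (-0.483532, 0.000000); V <- V + (h/6)(k1 + 2k2 + 2k3 + k4): V^u = 0.1845, V^v = 1.0417
step 3: k1 = (-0.484104, 0.000000), k2 = (-0.413540, -0.017626), k3 = (-0.418780, -0.017849), k4 = (-0.355266, -0.027701); V <- V + (h/6)(k1 + 2k2 + 2k3 + k4): V^u = 0.0802, V^v = 1.0376
step 4: k1 = (-0.355606, -0.027728), k2 = (-0.300934, -0.032286), k3 = (-0.305145, -0.032738), k4 = (-0.257604, -0.033895); V <- V + (h/6)(k1 + 2k2 + 2k3 + k4): V^u = 0.0042, V^v = 1.0296

Answer: V^u = 0.0042, V^v = 1.0296


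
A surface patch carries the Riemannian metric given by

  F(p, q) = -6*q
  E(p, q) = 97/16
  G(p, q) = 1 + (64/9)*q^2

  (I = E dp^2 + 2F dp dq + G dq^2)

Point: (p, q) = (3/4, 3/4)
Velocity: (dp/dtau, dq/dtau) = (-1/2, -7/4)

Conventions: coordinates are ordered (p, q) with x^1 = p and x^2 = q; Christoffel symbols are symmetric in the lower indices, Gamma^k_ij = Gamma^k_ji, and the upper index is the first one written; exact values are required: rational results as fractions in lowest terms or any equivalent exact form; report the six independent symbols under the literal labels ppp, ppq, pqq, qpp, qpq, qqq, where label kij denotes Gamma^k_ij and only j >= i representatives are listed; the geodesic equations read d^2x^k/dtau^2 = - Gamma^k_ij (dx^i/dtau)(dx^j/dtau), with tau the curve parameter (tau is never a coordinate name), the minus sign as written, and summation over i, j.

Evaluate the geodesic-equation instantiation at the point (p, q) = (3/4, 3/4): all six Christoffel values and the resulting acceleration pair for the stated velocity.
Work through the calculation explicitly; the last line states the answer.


E = 97/16, F = -9/2, G = 5 at the point
E_p = 0, E_q = 0, F_p = 0, F_q = -6, G_p = 0, G_q = 32/3
EG - F^2 = 161/16;  g^inv = (16/161) * [[5, 9/2], [9/2, 97/16]]
first-kind symbols [ij,l] = (1/2)(d_i g_jl + d_j g_il - d_l g_ij): [pp,p] = E_p/2 = 0, [pp,q] = F_p - E_q/2 = 0, [pq,p] = E_q/2 = 0, [pq,q] = G_p/2 = 0, [qq,p] = F_q - G_p/2 = -6, [qq,q] = G_q/2 = 16/3
Gamma^p_ij = (G*[ij,p] - F*[ij,q])/(EG - F^2), Gamma^q_ij = (E*[ij,q] - F*[ij,p])/(EG - F^2)
Gamma_ppp = 0, Gamma_ppq = 0, Gamma_pqq = -96/161, Gamma_qpp = 0, Gamma_qpq = 0, Gamma_qqq = 256/483
d^2p/dtau^2 = -(Gamma_ppp*(-1/2)^2 + 2*Gamma_ppq*(-1/2)*(-7/4) + Gamma_pqq*(-7/4)^2) = 42/23
d^2q/dtau^2 = -(Gamma_qpp*(-1/2)^2 + 2*Gamma_qpq*(-1/2)*(-7/4) + Gamma_qqq*(-7/4)^2) = -112/69

Answer: Gamma_ppp = 0, Gamma_ppq = 0, Gamma_pqq = -96/161, Gamma_qpp = 0, Gamma_qpq = 0, Gamma_qqq = 256/483; accelerations (d^2p/dtau^2, d^2q/dtau^2) = (42/23, -112/69)


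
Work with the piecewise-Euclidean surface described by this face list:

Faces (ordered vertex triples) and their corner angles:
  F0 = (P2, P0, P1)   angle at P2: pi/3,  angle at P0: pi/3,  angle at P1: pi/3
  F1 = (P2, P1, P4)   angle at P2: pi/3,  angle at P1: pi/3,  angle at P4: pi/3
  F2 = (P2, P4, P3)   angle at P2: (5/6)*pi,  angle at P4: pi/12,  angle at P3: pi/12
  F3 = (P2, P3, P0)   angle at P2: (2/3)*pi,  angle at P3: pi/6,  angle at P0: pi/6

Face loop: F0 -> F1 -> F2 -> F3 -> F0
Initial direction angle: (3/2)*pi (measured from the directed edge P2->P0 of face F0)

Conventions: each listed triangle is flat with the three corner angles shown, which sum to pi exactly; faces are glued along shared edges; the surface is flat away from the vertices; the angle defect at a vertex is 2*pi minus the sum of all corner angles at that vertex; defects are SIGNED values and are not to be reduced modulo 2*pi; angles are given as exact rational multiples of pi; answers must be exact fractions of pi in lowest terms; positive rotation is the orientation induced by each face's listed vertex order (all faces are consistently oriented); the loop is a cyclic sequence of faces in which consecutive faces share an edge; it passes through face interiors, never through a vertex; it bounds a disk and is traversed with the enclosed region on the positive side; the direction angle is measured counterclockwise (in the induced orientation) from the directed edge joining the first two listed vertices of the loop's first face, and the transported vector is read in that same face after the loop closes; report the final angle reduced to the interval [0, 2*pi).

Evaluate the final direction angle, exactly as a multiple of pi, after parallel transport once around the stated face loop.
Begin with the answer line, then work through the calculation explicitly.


Answer: final direction angle = (4/3)*pi

enclosed vertex P2: corner angles sum to (13/6)*pi, defect = 2*pi - (13/6)*pi = -pi/6
the rotation equals the total enclosed defect, so the final angle is initial + defects (mod 2*pi)
final angle = (3/2)*pi - pi/6 = (4/3)*pi (mod 2*pi)


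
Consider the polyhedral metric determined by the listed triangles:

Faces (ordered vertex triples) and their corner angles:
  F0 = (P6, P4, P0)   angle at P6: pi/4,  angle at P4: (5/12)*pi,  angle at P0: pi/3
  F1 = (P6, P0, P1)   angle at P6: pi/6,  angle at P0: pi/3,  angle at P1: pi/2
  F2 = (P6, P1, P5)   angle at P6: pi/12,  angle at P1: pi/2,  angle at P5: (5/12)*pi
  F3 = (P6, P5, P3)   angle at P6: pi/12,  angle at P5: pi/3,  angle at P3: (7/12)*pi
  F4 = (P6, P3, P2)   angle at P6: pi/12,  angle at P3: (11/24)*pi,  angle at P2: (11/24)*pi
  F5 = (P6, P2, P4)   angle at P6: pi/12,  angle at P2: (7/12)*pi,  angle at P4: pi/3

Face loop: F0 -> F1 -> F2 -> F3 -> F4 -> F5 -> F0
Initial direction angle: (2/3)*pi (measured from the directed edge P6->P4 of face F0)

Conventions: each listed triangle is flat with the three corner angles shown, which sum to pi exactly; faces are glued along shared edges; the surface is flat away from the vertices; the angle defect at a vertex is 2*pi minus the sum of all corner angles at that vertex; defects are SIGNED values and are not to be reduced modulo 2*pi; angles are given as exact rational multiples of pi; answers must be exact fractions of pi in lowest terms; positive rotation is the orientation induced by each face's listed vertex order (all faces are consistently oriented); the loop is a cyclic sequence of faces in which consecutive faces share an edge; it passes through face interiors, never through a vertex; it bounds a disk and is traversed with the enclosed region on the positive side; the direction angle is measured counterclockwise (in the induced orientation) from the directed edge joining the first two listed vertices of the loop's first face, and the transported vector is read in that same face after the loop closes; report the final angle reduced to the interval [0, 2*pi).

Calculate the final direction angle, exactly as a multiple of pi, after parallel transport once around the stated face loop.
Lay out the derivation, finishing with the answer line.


enclosed vertex P6: corner angles sum to (3/4)*pi, defect = 2*pi - (3/4)*pi = (5/4)*pi
summing the enclosed defects onto the initial angle, mod 2*pi in the induced orientation:
final angle = (2/3)*pi + (5/4)*pi = (23/12)*pi (mod 2*pi)

Answer: final direction angle = (23/12)*pi


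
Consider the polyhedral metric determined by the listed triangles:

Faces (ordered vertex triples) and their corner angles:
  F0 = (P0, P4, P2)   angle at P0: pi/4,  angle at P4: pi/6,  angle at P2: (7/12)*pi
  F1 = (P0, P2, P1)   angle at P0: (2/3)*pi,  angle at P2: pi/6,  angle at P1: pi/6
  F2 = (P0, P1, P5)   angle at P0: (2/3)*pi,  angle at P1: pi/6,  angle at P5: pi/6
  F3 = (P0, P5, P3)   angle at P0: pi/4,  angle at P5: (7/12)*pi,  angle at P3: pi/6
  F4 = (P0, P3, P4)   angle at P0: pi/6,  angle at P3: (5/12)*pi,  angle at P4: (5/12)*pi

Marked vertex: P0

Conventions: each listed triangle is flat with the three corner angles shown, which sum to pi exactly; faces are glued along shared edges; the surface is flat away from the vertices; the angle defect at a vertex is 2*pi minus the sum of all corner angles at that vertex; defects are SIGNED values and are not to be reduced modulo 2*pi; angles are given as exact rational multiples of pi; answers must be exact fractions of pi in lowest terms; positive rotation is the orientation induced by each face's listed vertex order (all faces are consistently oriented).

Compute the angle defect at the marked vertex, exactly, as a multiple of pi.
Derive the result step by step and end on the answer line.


Sum of corner angles at P0: 2*pi
defect = 2*pi - 2*pi

Answer: defect(P0) = 0


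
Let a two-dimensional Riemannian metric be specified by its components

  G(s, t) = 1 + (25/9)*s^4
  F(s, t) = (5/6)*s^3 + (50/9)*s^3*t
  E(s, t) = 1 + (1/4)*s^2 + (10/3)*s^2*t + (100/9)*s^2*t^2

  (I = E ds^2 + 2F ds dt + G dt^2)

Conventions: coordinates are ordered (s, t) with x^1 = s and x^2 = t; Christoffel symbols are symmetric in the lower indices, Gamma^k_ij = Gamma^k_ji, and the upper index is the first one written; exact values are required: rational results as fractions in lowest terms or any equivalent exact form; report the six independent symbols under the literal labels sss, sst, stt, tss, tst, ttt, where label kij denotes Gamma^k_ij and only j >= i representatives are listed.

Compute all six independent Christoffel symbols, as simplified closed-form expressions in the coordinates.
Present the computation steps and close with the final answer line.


E = 1 + (1/4)*s^2 + (10/3)*s^2*t + (100/9)*s^2*t^2; F = (5/6)*s^3 + (50/9)*s^3*t; G = 1 + (25/9)*s^4
Gamma^k_ij = (1/2) g^{kl} (d_i g_jl + d_j g_il - d_l g_ij), with g^inv = (1/(EG-F^2)) [[G, -F], [-F, E]]
first partials: E_s = (1/2)*s + (20/3)*s*t + (200/9)*s*t^2, E_t = (10/3)*s^2 + (200/9)*s^2*t, F_s = (5/2)*s^2 + (50/3)*s^2*t, F_t = (50/9)*s^3, G_s = (100/9)*s^3, G_t = 0
D = EG - F^2 = 1 + (1/4)*s^2 + (10/3)*s^2*t + (100/9)*s^2*t^2 + (25/9)*s^4
expanded: Gamma^s_ss = (G E_s - 2F F_s + F E_t)/(2D), Gamma^s_st = (G E_t - F G_s)/(2D), Gamma^s_tt = (2G F_t - G G_s - F G_t)/(2D), Gamma^t_ss = (2E F_s - E E_t - F E_s)/(2D), Gamma^t_st = (E G_s - F E_t)/(2D), Gamma^t_tt = (E G_t - 2F F_t + F G_s)/(2D); substitute and cancel common factors

Answer: Gamma_sss = (400*s*t^2 + 120*s*t + 9*s)/(100*s^4 + 400*s^2*t^2 + 120*s^2*t + 9*s^2 + 36), Gamma_sst = (400*s^2*t + 60*s^2)/(100*s^4 + 400*s^2*t^2 + 120*s^2*t + 9*s^2 + 36), Gamma_stt = 0, Gamma_tss = (200*s^2*t + 30*s^2)/(100*s^4 + 400*s^2*t^2 + 120*s^2*t + 9*s^2 + 36), Gamma_tst = 200*s^3/(100*s^4 + 400*s^2*t^2 + 120*s^2*t + 9*s^2 + 36), Gamma_ttt = 0
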